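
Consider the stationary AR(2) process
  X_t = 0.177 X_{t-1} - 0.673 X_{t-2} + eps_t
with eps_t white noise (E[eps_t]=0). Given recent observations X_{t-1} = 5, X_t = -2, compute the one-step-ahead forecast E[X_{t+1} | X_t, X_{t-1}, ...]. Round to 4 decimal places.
E[X_{t+1} \mid \mathcal F_t] = -3.7190

For an AR(p) model X_t = c + sum_i phi_i X_{t-i} + eps_t, the
one-step-ahead conditional mean is
  E[X_{t+1} | X_t, ...] = c + sum_i phi_i X_{t+1-i}.
Substitute known values:
  E[X_{t+1} | ...] = (0.177) * (-2) + (-0.673) * (5)
                   = -3.7190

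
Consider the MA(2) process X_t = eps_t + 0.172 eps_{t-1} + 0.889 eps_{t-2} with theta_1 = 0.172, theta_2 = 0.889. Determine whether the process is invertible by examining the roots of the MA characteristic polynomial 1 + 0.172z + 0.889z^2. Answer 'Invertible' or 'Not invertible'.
\text{Invertible}

The MA(q) characteristic polynomial is P(z) = 1 + 0.172z + 0.889z^2.
Invertibility requires all roots to lie outside the unit circle, i.e. |z| > 1 for every root.
Set 1 + (0.172) z + (0.889) z^2 = 0, i.e. a z^2 + b z + c = 0 with a = 0.889, b = 0.172, c = 1.
Discriminant D = b^2 - 4ac = (0.172)^2 - 4*(0.889)*1 = 0.029584 - (3.556) = -3.526416.
D < 0, so the roots are the complex-conjugate pair z = (-b +/- i sqrt(-D)) / (2a) = -0.0967 +/- 1.0562i.
For a conjugate pair |z|^2 = z * conj(z) = (product of roots) = c/a = 1/(0.889) = 1.124859, so |z| = sqrt(1.124859) = 1.0606 for both roots.
Moduli of all roots: 1.0606, 1.0606.
All moduli strictly greater than 1? Yes.
Verdict: Invertible.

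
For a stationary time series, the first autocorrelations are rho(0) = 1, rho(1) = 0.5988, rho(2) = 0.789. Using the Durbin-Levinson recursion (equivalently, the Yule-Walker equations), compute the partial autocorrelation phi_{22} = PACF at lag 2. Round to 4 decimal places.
\phi_{22} = 0.6711

The PACF at lag k is phi_{kk}, the last component of the solution
to the Yule-Walker system G_k phi = r_k where
  (G_k)_{ij} = rho(|i - j|), (r_k)_i = rho(i), i,j = 1..k.
Equivalently, Durbin-Levinson gives phi_{kk} iteratively:
  phi_{11} = rho(1)
  phi_{kk} = [rho(k) - sum_{j=1..k-1} phi_{k-1,j} rho(k-j)]
            / [1 - sum_{j=1..k-1} phi_{k-1,j} rho(j)],
  phi_{k,j} = phi_{k-1,j} - phi_{kk} phi_{k-1,k-j},  j = 1..k-1.
Step k = 1:
  phi_11 = rho(1) = 0.5988.
Step k = 2:
  phi_22 = [rho(2) - phi_11 rho(1)] / [1 - phi_11 rho(1)] = [0.789 - (0.5988)(0.5988)] / [1 - (0.5988)(0.5988)]
         = 0.43043856 / 0.64143856 = 0.6711.
Therefore phi_{22} = 0.6711.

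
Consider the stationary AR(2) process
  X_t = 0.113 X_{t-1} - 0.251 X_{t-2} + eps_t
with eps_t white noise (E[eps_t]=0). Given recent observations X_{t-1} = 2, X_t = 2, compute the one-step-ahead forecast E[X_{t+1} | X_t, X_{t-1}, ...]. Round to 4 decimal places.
E[X_{t+1} \mid \mathcal F_t] = -0.2760

For an AR(p) model X_t = c + sum_i phi_i X_{t-i} + eps_t, the
one-step-ahead conditional mean is
  E[X_{t+1} | X_t, ...] = c + sum_i phi_i X_{t+1-i}.
Substitute known values:
  E[X_{t+1} | ...] = (0.113) * (2) + (-0.251) * (2)
                   = -0.2760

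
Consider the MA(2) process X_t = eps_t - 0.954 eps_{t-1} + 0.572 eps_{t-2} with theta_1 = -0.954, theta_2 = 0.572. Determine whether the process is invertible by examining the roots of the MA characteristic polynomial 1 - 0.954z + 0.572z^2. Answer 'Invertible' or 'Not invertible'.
\text{Invertible}

The MA(q) characteristic polynomial is P(z) = 1 - 0.954z + 0.572z^2.
Invertibility requires all roots to lie outside the unit circle, i.e. |z| > 1 for every root.
Set 1 + (-0.954) z + (0.572) z^2 = 0, i.e. a z^2 + b z + c = 0 with a = 0.572, b = -0.954, c = 1.
Discriminant D = b^2 - 4ac = (-0.954)^2 - 4*(0.572)*1 = 0.910116 - (2.288) = -1.377884.
D < 0, so the roots are the complex-conjugate pair z = (-b +/- i sqrt(-D)) / (2a) = 0.8339 +/- 1.0261i.
For a conjugate pair |z|^2 = z * conj(z) = (product of roots) = c/a = 1/(0.572) = 1.748252, so |z| = sqrt(1.748252) = 1.3222 for both roots.
Moduli of all roots: 1.3222, 1.3222.
All moduli strictly greater than 1? Yes.
Verdict: Invertible.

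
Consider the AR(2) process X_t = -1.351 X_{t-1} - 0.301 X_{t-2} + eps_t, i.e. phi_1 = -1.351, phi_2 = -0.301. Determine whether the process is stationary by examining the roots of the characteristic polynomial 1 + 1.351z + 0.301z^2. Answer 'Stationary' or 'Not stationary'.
\text{Not stationary}

The AR(p) characteristic polynomial is P(z) = 1 + 1.351z + 0.301z^2.
Stationarity requires all roots to lie outside the unit circle, i.e. |z| > 1 for every root.
Set 1 + (1.351) z + (0.301) z^2 = 0, i.e. a z^2 + b z + c = 0 with a = 0.301, b = 1.351, c = 1.
Discriminant D = b^2 - 4ac = (1.351)^2 - 4*(0.301)*1 = 1.825201 - (1.204) = 0.621201.
D >= 0, so the roots are real: z = (-b +/- sqrt(D)) / (2a) = (-1.351 +/- 0.788163) / (0.602).
  z_1 = (-1.351 + 0.788163) / (0.602) = -0.9349,   |z_1| = 0.9349.
  z_2 = (-1.351 - 0.788163) / (0.602) = -3.5534,   |z_2| = 3.5534.
Moduli of all roots: 0.9349, 3.5534.
All moduli strictly greater than 1? No.
Verdict: Not stationary.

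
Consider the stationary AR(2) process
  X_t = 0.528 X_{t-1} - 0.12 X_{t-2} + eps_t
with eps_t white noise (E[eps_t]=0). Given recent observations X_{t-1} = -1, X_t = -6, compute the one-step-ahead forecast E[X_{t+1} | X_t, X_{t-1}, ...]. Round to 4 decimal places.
E[X_{t+1} \mid \mathcal F_t] = -3.0480

For an AR(p) model X_t = c + sum_i phi_i X_{t-i} + eps_t, the
one-step-ahead conditional mean is
  E[X_{t+1} | X_t, ...] = c + sum_i phi_i X_{t+1-i}.
Substitute known values:
  E[X_{t+1} | ...] = (0.528) * (-6) + (-0.12) * (-1)
                   = -3.0480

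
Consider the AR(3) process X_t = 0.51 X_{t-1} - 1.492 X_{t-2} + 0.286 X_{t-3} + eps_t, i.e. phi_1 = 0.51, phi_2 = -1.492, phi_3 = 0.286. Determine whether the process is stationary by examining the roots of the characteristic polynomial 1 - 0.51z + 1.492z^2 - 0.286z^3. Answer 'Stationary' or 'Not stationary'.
\text{Not stationary}

The AR(p) characteristic polynomial is P(z) = 1 - 0.51z + 1.492z^2 - 0.286z^3.
Stationarity requires all roots to lie outside the unit circle, i.e. |z| > 1 for every root.
Degree 3: look for a simple real root z0 first, then factor out (1 - z/z0) and solve the remaining quadratic.
Testing z0 = 5: P(5) = 1 + (-0.51)(5) + (1.492)(5)^2 + (-0.286)(5)^3
  = 1 + (-2.55) + (37.3) + (-35.75) = 0.  So z_0 = 5 is a root, |z_0| = 5.
Divide out the factor (1 - 0.2 z) = (1 - z/z0) (since 1/z0 = 0.2):
  P(z) = (1 - 0.2 z)(1 + (-0.31) z + (1.43) z^2)
  [check: z-coef -0.31 - (0.2) = -0.51; z^2-coef 1.43 - (0.2)(-0.31) = 1.492; z^3-coef -(0.2)(1.43) = -0.286.]
Remaining roots from the quadratic factor 1 + (-0.31) z + (1.43) z^2:
  Set 1 + (-0.31) z + (1.43) z^2 = 0, i.e. a z^2 + b z + c = 0 with a = 1.43, b = -0.31, c = 1.
  Discriminant D = b^2 - 4ac = (-0.31)^2 - 4*(1.43)*1 = 0.0961 - (5.72) = -5.6239.
  D < 0, so the roots are the complex-conjugate pair z = (-b +/- i sqrt(-D)) / (2a) = 0.1084 +/- 0.8292i.
  For a conjugate pair |z|^2 = z * conj(z) = (product of roots) = c/a = 1/(1.43) = 0.699301, so |z| = sqrt(0.699301) = 0.8362 for both roots.
Moduli of all roots: 5.0000, 0.8362, 0.8362.
All moduli strictly greater than 1? No.
Verdict: Not stationary.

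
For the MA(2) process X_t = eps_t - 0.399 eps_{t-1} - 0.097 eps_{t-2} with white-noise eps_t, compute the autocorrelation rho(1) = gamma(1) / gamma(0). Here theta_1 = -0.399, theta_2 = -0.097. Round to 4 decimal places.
\rho(1) = -0.3083

For an MA(q) process with theta_0 = 1, the autocovariance is
  gamma(k) = sigma^2 * sum_{i=0..q-k} theta_i * theta_{i+k},
and rho(k) = gamma(k) / gamma(0). Sigma^2 cancels.
  numerator   = (1)*(-0.399) + (-0.399)*(-0.097) = -0.360297.
  denominator = (1)^2 + (-0.399)^2 + (-0.097)^2 = 1.16861.
  rho(1) = -0.360297 / 1.16861 = -0.3083.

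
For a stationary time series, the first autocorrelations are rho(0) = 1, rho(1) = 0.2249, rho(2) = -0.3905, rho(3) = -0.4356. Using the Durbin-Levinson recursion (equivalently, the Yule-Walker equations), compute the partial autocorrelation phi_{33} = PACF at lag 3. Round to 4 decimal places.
\phi_{33} = -0.2720

The PACF at lag k is phi_{kk}, the last component of the solution
to the Yule-Walker system G_k phi = r_k where
  (G_k)_{ij} = rho(|i - j|), (r_k)_i = rho(i), i,j = 1..k.
Equivalently, Durbin-Levinson gives phi_{kk} iteratively:
  phi_{11} = rho(1)
  phi_{kk} = [rho(k) - sum_{j=1..k-1} phi_{k-1,j} rho(k-j)]
            / [1 - sum_{j=1..k-1} phi_{k-1,j} rho(j)],
  phi_{k,j} = phi_{k-1,j} - phi_{kk} phi_{k-1,k-j},  j = 1..k-1.
Step k = 1:
  phi_11 = rho(1) = 0.2249.
Step k = 2:
  phi_22 = [rho(2) - phi_11 rho(1)] / [1 - phi_11 rho(1)] = [-0.3905 - (0.2249)(0.2249)] / [1 - (0.2249)(0.2249)]
         = -0.44108001 / 0.94941999 = -0.464578.
  Update: phi_21 = phi_11 - phi_22 phi_11 = 0.2249 - (-0.464578)(0.2249) = 0.329384.
Step k = 3:
  phi_33 = [rho(3) - phi_21 rho(2) - phi_22 rho(1)] / [1 - phi_21 rho(1) - phi_22 rho(2)]
    numerator   = -0.4356 - (0.329384)(-0.3905) - (-0.464578)(0.2249) = -0.20249199
    denominator = 1 - (0.329384)(0.2249) - (-0.464578)(-0.3905) = 0.74450375
  phi_33 = -0.20249199 / 0.74450375 = -0.272.
Therefore phi_{33} = -0.2720.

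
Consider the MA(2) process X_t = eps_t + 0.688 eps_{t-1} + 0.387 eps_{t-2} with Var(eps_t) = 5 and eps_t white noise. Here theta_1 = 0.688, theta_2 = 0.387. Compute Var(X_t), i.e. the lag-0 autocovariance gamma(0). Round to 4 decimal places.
\gamma(0) = 8.1156

For an MA(q) process X_t = eps_t + sum_i theta_i eps_{t-i} with
Var(eps_t) = sigma^2, the variance is
  gamma(0) = sigma^2 * (1 + sum_i theta_i^2).
  sum_i theta_i^2 = (0.688)^2 + (0.387)^2 = 0.473344 + 0.149769 = 0.623113.
  gamma(0) = 5 * (1 + 0.623113) = 5 * 1.623113 = 8.115565, which rounds to 8.1156.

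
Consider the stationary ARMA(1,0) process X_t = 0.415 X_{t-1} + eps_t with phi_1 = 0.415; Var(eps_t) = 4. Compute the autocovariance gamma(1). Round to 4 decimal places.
\gamma(1) = 2.0054

Multiply the model equation by X_{t-k} and take expectations. With theta_0 = psi_0 = 1 and psi_j the MA(infinity) weights, this gives
  gamma(k) - sum_i phi_i gamma(k-i) = c_k,
  c_k = sigma^2 * sum_{j=k..q} theta_j psi_{j-k}   (c_k = 0 for k > q),
using gamma(-m) = gamma(m).
Pure AR (q = 0): c_0 = sigma^2 = 4, c_k = 0 for k >= 1.
Equations for k = 0 and k = 1 (AR order 1):
  gamma(0) = phi_1 gamma(1) + c_0
  gamma(1) = phi_1 gamma(0) + c_1
Substituting the second into the first: gamma(0) (1 - phi_1^2) = c_0 + phi_1 c_1, so
  gamma(0) = c_0 / (1 - phi_1^2) = 4 / (1 - (0.415)^2) = 4 / 0.827775 = 4.832231.
  gamma(1) = phi_1 gamma(0) = (0.415)(4.832231) = 2.005376.
Therefore gamma(1) = 2.0054 (to 4 decimal places).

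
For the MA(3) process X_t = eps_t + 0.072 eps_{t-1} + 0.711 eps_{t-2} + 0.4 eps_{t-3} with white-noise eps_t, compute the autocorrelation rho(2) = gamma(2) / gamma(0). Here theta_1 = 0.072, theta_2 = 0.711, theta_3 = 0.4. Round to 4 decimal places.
\rho(2) = 0.4428

For an MA(q) process with theta_0 = 1, the autocovariance is
  gamma(k) = sigma^2 * sum_{i=0..q-k} theta_i * theta_{i+k},
and rho(k) = gamma(k) / gamma(0). Sigma^2 cancels.
  numerator   = (1)*(0.711) + (0.072)*(0.4) = 0.7398.
  denominator = (1)^2 + (0.072)^2 + (0.711)^2 + (0.4)^2 = 1.670705.
  rho(2) = 0.7398 / 1.670705 = 0.4428.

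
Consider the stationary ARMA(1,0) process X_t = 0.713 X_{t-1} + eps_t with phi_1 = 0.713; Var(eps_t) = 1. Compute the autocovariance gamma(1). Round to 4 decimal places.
\gamma(1) = 1.4503

Multiply the model equation by X_{t-k} and take expectations. With theta_0 = psi_0 = 1 and psi_j the MA(infinity) weights, this gives
  gamma(k) - sum_i phi_i gamma(k-i) = c_k,
  c_k = sigma^2 * sum_{j=k..q} theta_j psi_{j-k}   (c_k = 0 for k > q),
using gamma(-m) = gamma(m).
Pure AR (q = 0): c_0 = sigma^2 = 1, c_k = 0 for k >= 1.
Equations for k = 0 and k = 1 (AR order 1):
  gamma(0) = phi_1 gamma(1) + c_0
  gamma(1) = phi_1 gamma(0) + c_1
Substituting the second into the first: gamma(0) (1 - phi_1^2) = c_0 + phi_1 c_1, so
  gamma(0) = c_0 / (1 - phi_1^2) = 1 / (1 - (0.713)^2) = 1 / 0.491631 = 2.034046.
  gamma(1) = phi_1 gamma(0) = (0.713)(2.034046) = 1.450275.
Therefore gamma(1) = 1.4503 (to 4 decimal places).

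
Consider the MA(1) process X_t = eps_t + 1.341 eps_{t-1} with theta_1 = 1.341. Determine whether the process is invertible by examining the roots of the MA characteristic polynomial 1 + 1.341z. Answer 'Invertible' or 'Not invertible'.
\text{Not invertible}

The MA(q) characteristic polynomial is P(z) = 1 + 1.341z.
Invertibility requires all roots to lie outside the unit circle, i.e. |z| > 1 for every root.
This is linear in z: 1 + (1.341) z = 0  =>  z = -1/(1.341) = -0.745712,  |z| = 0.745712.
Moduli of all roots: 0.7457.
All moduli strictly greater than 1? No.
Verdict: Not invertible.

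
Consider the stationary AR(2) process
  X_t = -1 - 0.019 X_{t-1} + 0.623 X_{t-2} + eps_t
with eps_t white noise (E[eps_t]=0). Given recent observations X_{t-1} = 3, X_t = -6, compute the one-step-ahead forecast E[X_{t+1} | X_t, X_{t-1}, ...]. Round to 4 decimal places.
E[X_{t+1} \mid \mathcal F_t] = 0.9830

For an AR(p) model X_t = c + sum_i phi_i X_{t-i} + eps_t, the
one-step-ahead conditional mean is
  E[X_{t+1} | X_t, ...] = c + sum_i phi_i X_{t+1-i}.
Substitute known values:
  E[X_{t+1} | ...] = -1 + (-0.019) * (-6) + (0.623) * (3)
                   = 0.9830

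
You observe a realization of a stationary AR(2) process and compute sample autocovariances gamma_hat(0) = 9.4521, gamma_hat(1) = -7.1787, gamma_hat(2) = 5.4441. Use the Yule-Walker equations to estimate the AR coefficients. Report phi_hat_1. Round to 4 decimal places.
\hat\phi_{1} = -0.7610

The Yule-Walker equations for an AR(p) process read, in matrix form,
  Gamma_p phi = r_p,   with   (Gamma_p)_{ij} = gamma(|i - j|),
                       (r_p)_i = gamma(i),   i,j = 1..p.
Substitute the sample gammas (Toeplitz matrix and right-hand side of size 2):
  Gamma_p = [[9.4521, -7.1787], [-7.1787, 9.4521]]
  r_p     = [-7.1787, 5.4441]
Written out:
  9.4521 phi_1 - 7.1787 phi_2 = -7.1787
  -7.1787 phi_1 + 9.4521 phi_2 = 5.4441
Solve by Cramer's rule:
  det = gamma(0)^2 - gamma(1)^2 = (9.4521)^2 - (-7.1787)^2 = 89.34219441 - 51.53373369 = 37.80846072
  phi_hat_1 = [gamma(1) gamma(0) - gamma(1) gamma(2)] / det = [(-7.1787)(9.4521) - (-7.1787)(5.4441)] / 37.80846072 = -28.7722296 / 37.80846072 = -0.761
  phi_hat_2 = [gamma(0) gamma(2) - gamma(1)^2] / det = [(9.4521)(5.4441) - (-7.1787)^2] / 37.80846072 = -0.07555608 / 37.80846072 = -0.002
So phi_hat = [-0.7610, -0.0020].
Therefore phi_hat_1 = -0.7610.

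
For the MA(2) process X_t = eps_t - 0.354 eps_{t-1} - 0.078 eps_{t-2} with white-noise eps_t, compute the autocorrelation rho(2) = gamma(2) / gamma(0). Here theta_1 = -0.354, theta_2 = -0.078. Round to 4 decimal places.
\rho(2) = -0.0689

For an MA(q) process with theta_0 = 1, the autocovariance is
  gamma(k) = sigma^2 * sum_{i=0..q-k} theta_i * theta_{i+k},
and rho(k) = gamma(k) / gamma(0). Sigma^2 cancels.
  numerator   = (1)*(-0.078) = -0.078.
  denominator = (1)^2 + (-0.354)^2 + (-0.078)^2 = 1.1314.
  rho(2) = -0.078 / 1.1314 = -0.0689.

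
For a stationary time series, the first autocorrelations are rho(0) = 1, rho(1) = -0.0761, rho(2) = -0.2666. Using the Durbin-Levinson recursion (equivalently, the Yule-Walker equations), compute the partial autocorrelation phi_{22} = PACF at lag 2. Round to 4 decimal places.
\phi_{22} = -0.2740

The PACF at lag k is phi_{kk}, the last component of the solution
to the Yule-Walker system G_k phi = r_k where
  (G_k)_{ij} = rho(|i - j|), (r_k)_i = rho(i), i,j = 1..k.
Equivalently, Durbin-Levinson gives phi_{kk} iteratively:
  phi_{11} = rho(1)
  phi_{kk} = [rho(k) - sum_{j=1..k-1} phi_{k-1,j} rho(k-j)]
            / [1 - sum_{j=1..k-1} phi_{k-1,j} rho(j)],
  phi_{k,j} = phi_{k-1,j} - phi_{kk} phi_{k-1,k-j},  j = 1..k-1.
Step k = 1:
  phi_11 = rho(1) = -0.0761.
Step k = 2:
  phi_22 = [rho(2) - phi_11 rho(1)] / [1 - phi_11 rho(1)] = [-0.2666 - (-0.0761)(-0.0761)] / [1 - (-0.0761)(-0.0761)]
         = -0.27239121 / 0.99420879 = -0.274.
Therefore phi_{22} = -0.2740.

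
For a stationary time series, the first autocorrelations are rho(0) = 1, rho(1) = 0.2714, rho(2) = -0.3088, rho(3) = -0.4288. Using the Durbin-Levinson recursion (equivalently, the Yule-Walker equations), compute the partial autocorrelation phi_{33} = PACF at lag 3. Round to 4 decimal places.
\phi_{33} = -0.2581

The PACF at lag k is phi_{kk}, the last component of the solution
to the Yule-Walker system G_k phi = r_k where
  (G_k)_{ij} = rho(|i - j|), (r_k)_i = rho(i), i,j = 1..k.
Equivalently, Durbin-Levinson gives phi_{kk} iteratively:
  phi_{11} = rho(1)
  phi_{kk} = [rho(k) - sum_{j=1..k-1} phi_{k-1,j} rho(k-j)]
            / [1 - sum_{j=1..k-1} phi_{k-1,j} rho(j)],
  phi_{k,j} = phi_{k-1,j} - phi_{kk} phi_{k-1,k-j},  j = 1..k-1.
Step k = 1:
  phi_11 = rho(1) = 0.2714.
Step k = 2:
  phi_22 = [rho(2) - phi_11 rho(1)] / [1 - phi_11 rho(1)] = [-0.3088 - (0.2714)(0.2714)] / [1 - (0.2714)(0.2714)]
         = -0.38245796 / 0.92634204 = -0.412869.
  Update: phi_21 = phi_11 - phi_22 phi_11 = 0.2714 - (-0.412869)(0.2714) = 0.383453.
Step k = 3:
  phi_33 = [rho(3) - phi_21 rho(2) - phi_22 rho(1)] / [1 - phi_21 rho(1) - phi_22 rho(2)]
    numerator   = -0.4288 - (0.383453)(-0.3088) - (-0.412869)(0.2714) = -0.19833716
    denominator = 1 - (0.383453)(0.2714) - (-0.412869)(-0.3088) = 0.76843698
  phi_33 = -0.19833716 / 0.76843698 = -0.2581.
Therefore phi_{33} = -0.2581.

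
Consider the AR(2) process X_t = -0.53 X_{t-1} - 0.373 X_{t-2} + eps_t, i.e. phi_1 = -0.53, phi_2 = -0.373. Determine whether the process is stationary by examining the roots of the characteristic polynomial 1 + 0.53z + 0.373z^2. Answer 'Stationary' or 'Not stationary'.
\text{Stationary}

The AR(p) characteristic polynomial is P(z) = 1 + 0.53z + 0.373z^2.
Stationarity requires all roots to lie outside the unit circle, i.e. |z| > 1 for every root.
Set 1 + (0.53) z + (0.373) z^2 = 0, i.e. a z^2 + b z + c = 0 with a = 0.373, b = 0.53, c = 1.
Discriminant D = b^2 - 4ac = (0.53)^2 - 4*(0.373)*1 = 0.2809 - (1.492) = -1.2111.
D < 0, so the roots are the complex-conjugate pair z = (-b +/- i sqrt(-D)) / (2a) = -0.7105 +/- 1.4752i.
For a conjugate pair |z|^2 = z * conj(z) = (product of roots) = c/a = 1/(0.373) = 2.680965, so |z| = sqrt(2.680965) = 1.6374 for both roots.
Moduli of all roots: 1.6374, 1.6374.
All moduli strictly greater than 1? Yes.
Verdict: Stationary.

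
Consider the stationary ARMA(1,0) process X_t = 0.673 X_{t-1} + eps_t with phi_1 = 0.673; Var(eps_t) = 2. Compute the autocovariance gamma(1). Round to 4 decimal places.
\gamma(1) = 2.4604

Multiply the model equation by X_{t-k} and take expectations. With theta_0 = psi_0 = 1 and psi_j the MA(infinity) weights, this gives
  gamma(k) - sum_i phi_i gamma(k-i) = c_k,
  c_k = sigma^2 * sum_{j=k..q} theta_j psi_{j-k}   (c_k = 0 for k > q),
using gamma(-m) = gamma(m).
Pure AR (q = 0): c_0 = sigma^2 = 2, c_k = 0 for k >= 1.
Equations for k = 0 and k = 1 (AR order 1):
  gamma(0) = phi_1 gamma(1) + c_0
  gamma(1) = phi_1 gamma(0) + c_1
Substituting the second into the first: gamma(0) (1 - phi_1^2) = c_0 + phi_1 c_1, so
  gamma(0) = c_0 / (1 - phi_1^2) = 2 / (1 - (0.673)^2) = 2 / 0.547071 = 3.655833.
  gamma(1) = phi_1 gamma(0) = (0.673)(3.655833) = 2.460375.
Therefore gamma(1) = 2.4604 (to 4 decimal places).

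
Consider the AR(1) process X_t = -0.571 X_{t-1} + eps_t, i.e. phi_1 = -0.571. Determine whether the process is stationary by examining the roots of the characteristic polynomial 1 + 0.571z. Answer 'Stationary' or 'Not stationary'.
\text{Stationary}

The AR(p) characteristic polynomial is P(z) = 1 + 0.571z.
Stationarity requires all roots to lie outside the unit circle, i.e. |z| > 1 for every root.
This is linear in z: 1 + (0.571) z = 0  =>  z = -1/(0.571) = -1.751313,  |z| = 1.751313.
Moduli of all roots: 1.7513.
All moduli strictly greater than 1? Yes.
Verdict: Stationary.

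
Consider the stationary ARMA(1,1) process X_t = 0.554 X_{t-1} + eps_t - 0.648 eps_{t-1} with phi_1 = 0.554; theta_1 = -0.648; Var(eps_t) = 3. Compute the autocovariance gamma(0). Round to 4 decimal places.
\gamma(0) = 3.0382

Multiply the model equation by X_{t-k} and take expectations. With theta_0 = psi_0 = 1 and psi_j the MA(infinity) weights, this gives
  gamma(k) - sum_i phi_i gamma(k-i) = c_k,
  c_k = sigma^2 * sum_{j=k..q} theta_j psi_{j-k}   (c_k = 0 for k > q),
using gamma(-m) = gamma(m).
psi-weights needed (psi_j = theta_j + sum_i phi_i psi_{j-i}):
  psi_1 = theta_1 + phi_1 = -0.648 + (0.554) = -0.094
Right-hand sides:
  c_0 = sigma^2 (1 + theta_1 psi_1) = 3 * (1 + (-0.648)(-0.094)) = 3 * 1.060912 = 3.182736
  c_1 = sigma^2 theta_1 = 3 * (-0.648) = -1.944
  c_2 = 0
Equations for k = 0 and k = 1 (AR order 1):
  gamma(0) = phi_1 gamma(1) + c_0
  gamma(1) = phi_1 gamma(0) + c_1
Substituting the second into the first: gamma(0) (1 - phi_1^2) = c_0 + phi_1 c_1, so
  gamma(0) = (c_0 + phi_1 c_1) / (1 - phi_1^2) = (3.182736 + (0.554)(-1.944)) / (1 - (0.554)^2) = 2.10576 / 0.693084 = 3.038246.
Therefore gamma(0) = 3.0382 (to 4 decimal places).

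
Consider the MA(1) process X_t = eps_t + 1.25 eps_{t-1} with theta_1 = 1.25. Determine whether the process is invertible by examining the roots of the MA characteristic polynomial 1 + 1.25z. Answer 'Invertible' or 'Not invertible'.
\text{Not invertible}

The MA(q) characteristic polynomial is P(z) = 1 + 1.25z.
Invertibility requires all roots to lie outside the unit circle, i.e. |z| > 1 for every root.
This is linear in z: 1 + (1.25) z = 0  =>  z = -1/(1.25) = -0.8,  |z| = 0.8.
Moduli of all roots: 0.8000.
All moduli strictly greater than 1? No.
Verdict: Not invertible.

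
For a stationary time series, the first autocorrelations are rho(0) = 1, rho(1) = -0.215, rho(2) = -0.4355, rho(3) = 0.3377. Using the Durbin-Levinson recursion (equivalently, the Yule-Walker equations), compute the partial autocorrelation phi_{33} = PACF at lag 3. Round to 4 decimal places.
\phi_{33} = 0.1241

The PACF at lag k is phi_{kk}, the last component of the solution
to the Yule-Walker system G_k phi = r_k where
  (G_k)_{ij} = rho(|i - j|), (r_k)_i = rho(i), i,j = 1..k.
Equivalently, Durbin-Levinson gives phi_{kk} iteratively:
  phi_{11} = rho(1)
  phi_{kk} = [rho(k) - sum_{j=1..k-1} phi_{k-1,j} rho(k-j)]
            / [1 - sum_{j=1..k-1} phi_{k-1,j} rho(j)],
  phi_{k,j} = phi_{k-1,j} - phi_{kk} phi_{k-1,k-j},  j = 1..k-1.
Step k = 1:
  phi_11 = rho(1) = -0.215.
Step k = 2:
  phi_22 = [rho(2) - phi_11 rho(1)] / [1 - phi_11 rho(1)] = [-0.4355 - (-0.215)(-0.215)] / [1 - (-0.215)(-0.215)]
         = -0.481725 / 0.953775 = -0.505072.
  Update: phi_21 = phi_11 - phi_22 phi_11 = -0.215 - (-0.505072)(-0.215) = -0.32359.
Step k = 3:
  phi_33 = [rho(3) - phi_21 rho(2) - phi_22 rho(1)] / [1 - phi_21 rho(1) - phi_22 rho(2)]
    numerator   = 0.3377 - (-0.32359)(-0.4355) - (-0.505072)(-0.215) = 0.08818588
    denominator = 1 - (-0.32359)(-0.215) - (-0.505072)(-0.4355) = 0.71046921
  phi_33 = 0.08818588 / 0.71046921 = 0.1241.
Therefore phi_{33} = 0.1241.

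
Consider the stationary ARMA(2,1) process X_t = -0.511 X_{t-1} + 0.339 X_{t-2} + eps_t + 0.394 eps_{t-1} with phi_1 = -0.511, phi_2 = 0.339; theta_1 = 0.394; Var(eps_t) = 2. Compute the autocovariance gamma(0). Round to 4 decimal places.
\gamma(0) = 3.0667

Multiply the model equation by X_{t-k} and take expectations. With theta_0 = psi_0 = 1 and psi_j the MA(infinity) weights, this gives
  gamma(k) - sum_i phi_i gamma(k-i) = c_k,
  c_k = sigma^2 * sum_{j=k..q} theta_j psi_{j-k}   (c_k = 0 for k > q),
using gamma(-m) = gamma(m).
psi-weights needed (psi_j = theta_j + sum_i phi_i psi_{j-i}):
  psi_1 = theta_1 + phi_1 = 0.394 + (-0.511) = -0.117
Right-hand sides:
  c_0 = sigma^2 (1 + theta_1 psi_1) = 2 * (1 + (0.394)(-0.117)) = 2 * 0.953902 = 1.907804
  c_1 = sigma^2 theta_1 = 2 * (0.394) = 0.788
  c_2 = 0
Equations for k = 0, 1, 2 (AR order 2, c_2 = 0):
  (E0) gamma(0) = phi_1 gamma(1) + phi_2 gamma(2) + c_0
  (E1) gamma(1) = phi_1 gamma(0) + phi_2 gamma(1) + c_1
  (E2) gamma(2) = phi_1 gamma(1) + phi_2 gamma(0)
From (E1): gamma(1) = A gamma(0) + B with
  A = phi_1 / (1 - phi_2) = -0.511 / 0.661 = -0.773071,   B = c_1 / (1 - phi_2) = 0.788 / 0.661 = 1.192133.
Insert (E2) into (E0): gamma(0) (1 - phi_2^2) = phi_1 (1 + phi_2) gamma(1) + c_0.
  phi_1 (1 + phi_2) = (-0.511)(1.339) = -0.684229,   1 - phi_2^2 = 0.885079.
Replace gamma(1) by A gamma(0) + B and collect gamma(0):
  gamma(0) [0.885079 - (-0.684229)(-0.773071)] = (-0.684229)(1.192133) + 1.907804
  gamma(0) * 0.356121 = 1.092112
  gamma(0) = 1.092112 / 0.356121 = 3.066685.
Therefore gamma(0) = 3.0667 (to 4 decimal places).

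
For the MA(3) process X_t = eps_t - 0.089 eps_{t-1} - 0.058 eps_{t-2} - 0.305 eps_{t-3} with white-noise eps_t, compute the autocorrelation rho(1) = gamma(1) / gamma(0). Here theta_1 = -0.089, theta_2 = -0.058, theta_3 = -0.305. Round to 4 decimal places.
\rho(1) = -0.0599

For an MA(q) process with theta_0 = 1, the autocovariance is
  gamma(k) = sigma^2 * sum_{i=0..q-k} theta_i * theta_{i+k},
and rho(k) = gamma(k) / gamma(0). Sigma^2 cancels.
  numerator   = (1)*(-0.089) + (-0.089)*(-0.058) + (-0.058)*(-0.305) = -0.066148.
  denominator = (1)^2 + (-0.089)^2 + (-0.058)^2 + (-0.305)^2 = 1.10431.
  rho(1) = -0.066148 / 1.10431 = -0.0599.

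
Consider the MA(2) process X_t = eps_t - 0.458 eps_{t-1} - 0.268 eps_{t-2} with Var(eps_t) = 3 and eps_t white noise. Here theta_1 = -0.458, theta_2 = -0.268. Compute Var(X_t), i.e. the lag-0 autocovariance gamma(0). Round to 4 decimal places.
\gamma(0) = 3.8448

For an MA(q) process X_t = eps_t + sum_i theta_i eps_{t-i} with
Var(eps_t) = sigma^2, the variance is
  gamma(0) = sigma^2 * (1 + sum_i theta_i^2).
  sum_i theta_i^2 = (-0.458)^2 + (-0.268)^2 = 0.209764 + 0.071824 = 0.281588.
  gamma(0) = 3 * (1 + 0.281588) = 3 * 1.281588 = 3.844764, which rounds to 3.8448.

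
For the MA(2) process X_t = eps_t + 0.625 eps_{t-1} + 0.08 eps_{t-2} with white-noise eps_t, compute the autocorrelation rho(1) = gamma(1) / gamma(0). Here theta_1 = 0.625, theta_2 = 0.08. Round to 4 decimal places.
\rho(1) = 0.4832

For an MA(q) process with theta_0 = 1, the autocovariance is
  gamma(k) = sigma^2 * sum_{i=0..q-k} theta_i * theta_{i+k},
and rho(k) = gamma(k) / gamma(0). Sigma^2 cancels.
  numerator   = (1)*(0.625) + (0.625)*(0.08) = 0.675.
  denominator = (1)^2 + (0.625)^2 + (0.08)^2 = 1.397025.
  rho(1) = 0.675 / 1.397025 = 0.4832.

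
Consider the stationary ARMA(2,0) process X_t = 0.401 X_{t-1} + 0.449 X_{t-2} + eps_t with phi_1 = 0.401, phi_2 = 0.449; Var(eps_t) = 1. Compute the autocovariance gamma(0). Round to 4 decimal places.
\gamma(0) = 2.6629

Multiply the model equation by X_{t-k} and take expectations. With theta_0 = psi_0 = 1 and psi_j the MA(infinity) weights, this gives
  gamma(k) - sum_i phi_i gamma(k-i) = c_k,
  c_k = sigma^2 * sum_{j=k..q} theta_j psi_{j-k}   (c_k = 0 for k > q),
using gamma(-m) = gamma(m).
Pure AR (q = 0): c_0 = sigma^2 = 1, c_k = 0 for k >= 1.
Equations for k = 0, 1, 2 (AR order 2, c_2 = 0):
  (E0) gamma(0) = phi_1 gamma(1) + phi_2 gamma(2) + c_0
  (E1) gamma(1) = phi_1 gamma(0) + phi_2 gamma(1) + c_1
  (E2) gamma(2) = phi_1 gamma(1) + phi_2 gamma(0)
From (E1): gamma(1) = A gamma(0) + B with
  A = phi_1 / (1 - phi_2) = 0.401 / 0.551 = 0.727768,   B = c_1 / (1 - phi_2) = 0 / 0.551 = 0.
Insert (E2) into (E0): gamma(0) (1 - phi_2^2) = phi_1 (1 + phi_2) gamma(1) + c_0.
  phi_1 (1 + phi_2) = (0.401)(1.449) = 0.581049,   1 - phi_2^2 = 0.798399.
Replace gamma(1) by A gamma(0) + B and collect gamma(0):
  gamma(0) [0.798399 - (0.581049)(0.727768)] = c_0 = 1
  gamma(0) * 0.37553 = 1
  gamma(0) = 1 / 0.37553 = 2.662901.
Therefore gamma(0) = 2.6629 (to 4 decimal places).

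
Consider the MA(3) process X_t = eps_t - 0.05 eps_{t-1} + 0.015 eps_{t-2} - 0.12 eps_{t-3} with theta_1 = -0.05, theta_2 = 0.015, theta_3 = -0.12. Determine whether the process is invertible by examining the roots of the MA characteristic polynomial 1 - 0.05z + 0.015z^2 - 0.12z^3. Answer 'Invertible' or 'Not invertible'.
\text{Invertible}

The MA(q) characteristic polynomial is P(z) = 1 - 0.05z + 0.015z^2 - 0.12z^3.
Invertibility requires all roots to lie outside the unit circle, i.e. |z| > 1 for every root.
Degree 3: look for a simple real root z0 first, then factor out (1 - z/z0) and solve the remaining quadratic.
Testing z0 = 2: P(2) = 1 + (-0.05)(2) + (0.015)(2)^2 + (-0.12)(2)^3
  = 1 + (-0.1) + (0.06) + (-0.96) = 0.  So z_0 = 2 is a root, |z_0| = 2.
Divide out the factor (1 - 0.5 z) = (1 - z/z0) (since 1/z0 = 0.5):
  P(z) = (1 - 0.5 z)(1 + (0.45) z + (0.24) z^2)
  [check: z-coef 0.45 - (0.5) = -0.05; z^2-coef 0.24 - (0.5)(0.45) = 0.015; z^3-coef -(0.5)(0.24) = -0.12.]
Remaining roots from the quadratic factor 1 + (0.45) z + (0.24) z^2:
  Set 1 + (0.45) z + (0.24) z^2 = 0, i.e. a z^2 + b z + c = 0 with a = 0.24, b = 0.45, c = 1.
  Discriminant D = b^2 - 4ac = (0.45)^2 - 4*(0.24)*1 = 0.2025 - (0.96) = -0.7575.
  D < 0, so the roots are the complex-conjugate pair z = (-b +/- i sqrt(-D)) / (2a) = -0.9375 +/- 1.8132i.
  For a conjugate pair |z|^2 = z * conj(z) = (product of roots) = c/a = 1/(0.24) = 4.166667, so |z| = sqrt(4.166667) = 2.0412 for both roots.
Moduli of all roots: 2.0000, 2.0412, 2.0412.
All moduli strictly greater than 1? Yes.
Verdict: Invertible.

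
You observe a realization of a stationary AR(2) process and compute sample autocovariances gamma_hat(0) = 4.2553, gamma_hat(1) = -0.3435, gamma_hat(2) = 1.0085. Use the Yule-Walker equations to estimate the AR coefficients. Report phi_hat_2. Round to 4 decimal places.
\hat\phi_{2} = 0.2320

The Yule-Walker equations for an AR(p) process read, in matrix form,
  Gamma_p phi = r_p,   with   (Gamma_p)_{ij} = gamma(|i - j|),
                       (r_p)_i = gamma(i),   i,j = 1..p.
Substitute the sample gammas (Toeplitz matrix and right-hand side of size 2):
  Gamma_p = [[4.2553, -0.3435], [-0.3435, 4.2553]]
  r_p     = [-0.3435, 1.0085]
Written out:
  4.2553 phi_1 - 0.3435 phi_2 = -0.3435
  -0.3435 phi_1 + 4.2553 phi_2 = 1.0085
Solve by Cramer's rule:
  det = gamma(0)^2 - gamma(1)^2 = (4.2553)^2 - (-0.3435)^2 = 18.10757809 - 0.11799225 = 17.98958584
  phi_hat_1 = [gamma(1) gamma(0) - gamma(1) gamma(2)] / det = [(-0.3435)(4.2553) - (-0.3435)(1.0085)] / 17.98958584 = -1.1152758 / 17.98958584 = -0.062
  phi_hat_2 = [gamma(0) gamma(2) - gamma(1)^2] / det = [(4.2553)(1.0085) - (-0.3435)^2] / 17.98958584 = 4.1734778 / 17.98958584 = 0.232
So phi_hat = [-0.0620, 0.2320].
Therefore phi_hat_2 = 0.2320.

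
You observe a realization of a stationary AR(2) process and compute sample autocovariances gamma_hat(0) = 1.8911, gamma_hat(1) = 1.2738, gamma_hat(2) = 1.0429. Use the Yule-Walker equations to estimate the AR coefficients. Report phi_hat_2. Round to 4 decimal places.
\hat\phi_{2} = 0.1790

The Yule-Walker equations for an AR(p) process read, in matrix form,
  Gamma_p phi = r_p,   with   (Gamma_p)_{ij} = gamma(|i - j|),
                       (r_p)_i = gamma(i),   i,j = 1..p.
Substitute the sample gammas (Toeplitz matrix and right-hand side of size 2):
  Gamma_p = [[1.8911, 1.2738], [1.2738, 1.8911]]
  r_p     = [1.2738, 1.0429]
Written out:
  1.8911 phi_1 + 1.2738 phi_2 = 1.2738
  1.2738 phi_1 + 1.8911 phi_2 = 1.0429
Solve by Cramer's rule:
  det = gamma(0)^2 - gamma(1)^2 = (1.8911)^2 - (1.2738)^2 = 3.57625921 - 1.62256644 = 1.95369277
  phi_hat_1 = [gamma(1) gamma(0) - gamma(1) gamma(2)] / det = [(1.2738)(1.8911) - (1.2738)(1.0429)] / 1.95369277 = 1.08043716 / 1.95369277 = 0.553
  phi_hat_2 = [gamma(0) gamma(2) - gamma(1)^2] / det = [(1.8911)(1.0429) - (1.2738)^2] / 1.95369277 = 0.34966175 / 1.95369277 = 0.179
So phi_hat = [0.5530, 0.1790].
Therefore phi_hat_2 = 0.1790.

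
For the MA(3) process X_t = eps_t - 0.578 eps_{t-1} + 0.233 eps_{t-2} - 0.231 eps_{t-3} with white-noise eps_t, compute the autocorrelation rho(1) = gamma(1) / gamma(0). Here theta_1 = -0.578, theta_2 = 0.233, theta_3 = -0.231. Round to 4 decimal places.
\rho(1) = -0.5316

For an MA(q) process with theta_0 = 1, the autocovariance is
  gamma(k) = sigma^2 * sum_{i=0..q-k} theta_i * theta_{i+k},
and rho(k) = gamma(k) / gamma(0). Sigma^2 cancels.
  numerator   = (1)*(-0.578) + (-0.578)*(0.233) + (0.233)*(-0.231) = -0.766497.
  denominator = (1)^2 + (-0.578)^2 + (0.233)^2 + (-0.231)^2 = 1.441734.
  rho(1) = -0.766497 / 1.441734 = -0.5316.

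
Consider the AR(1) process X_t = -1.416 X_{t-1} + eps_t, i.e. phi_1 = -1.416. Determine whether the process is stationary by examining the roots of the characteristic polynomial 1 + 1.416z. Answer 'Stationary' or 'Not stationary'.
\text{Not stationary}

The AR(p) characteristic polynomial is P(z) = 1 + 1.416z.
Stationarity requires all roots to lie outside the unit circle, i.e. |z| > 1 for every root.
This is linear in z: 1 + (1.416) z = 0  =>  z = -1/(1.416) = -0.706215,  |z| = 0.706215.
Moduli of all roots: 0.7062.
All moduli strictly greater than 1? No.
Verdict: Not stationary.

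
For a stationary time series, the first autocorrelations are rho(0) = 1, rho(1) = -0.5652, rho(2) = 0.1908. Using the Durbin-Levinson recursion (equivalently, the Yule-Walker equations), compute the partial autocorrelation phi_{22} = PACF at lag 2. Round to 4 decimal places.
\phi_{22} = -0.1890

The PACF at lag k is phi_{kk}, the last component of the solution
to the Yule-Walker system G_k phi = r_k where
  (G_k)_{ij} = rho(|i - j|), (r_k)_i = rho(i), i,j = 1..k.
Equivalently, Durbin-Levinson gives phi_{kk} iteratively:
  phi_{11} = rho(1)
  phi_{kk} = [rho(k) - sum_{j=1..k-1} phi_{k-1,j} rho(k-j)]
            / [1 - sum_{j=1..k-1} phi_{k-1,j} rho(j)],
  phi_{k,j} = phi_{k-1,j} - phi_{kk} phi_{k-1,k-j},  j = 1..k-1.
Step k = 1:
  phi_11 = rho(1) = -0.5652.
Step k = 2:
  phi_22 = [rho(2) - phi_11 rho(1)] / [1 - phi_11 rho(1)] = [0.1908 - (-0.5652)(-0.5652)] / [1 - (-0.5652)(-0.5652)]
         = -0.12865104 / 0.68054896 = -0.189.
Therefore phi_{22} = -0.1890.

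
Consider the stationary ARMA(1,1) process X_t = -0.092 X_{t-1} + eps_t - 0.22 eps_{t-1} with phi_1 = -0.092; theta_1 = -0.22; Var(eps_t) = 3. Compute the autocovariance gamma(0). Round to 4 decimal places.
\gamma(0) = 3.2945

Multiply the model equation by X_{t-k} and take expectations. With theta_0 = psi_0 = 1 and psi_j the MA(infinity) weights, this gives
  gamma(k) - sum_i phi_i gamma(k-i) = c_k,
  c_k = sigma^2 * sum_{j=k..q} theta_j psi_{j-k}   (c_k = 0 for k > q),
using gamma(-m) = gamma(m).
psi-weights needed (psi_j = theta_j + sum_i phi_i psi_{j-i}):
  psi_1 = theta_1 + phi_1 = -0.22 + (-0.092) = -0.312
Right-hand sides:
  c_0 = sigma^2 (1 + theta_1 psi_1) = 3 * (1 + (-0.22)(-0.312)) = 3 * 1.06864 = 3.20592
  c_1 = sigma^2 theta_1 = 3 * (-0.22) = -0.66
  c_2 = 0
Equations for k = 0 and k = 1 (AR order 1):
  gamma(0) = phi_1 gamma(1) + c_0
  gamma(1) = phi_1 gamma(0) + c_1
Substituting the second into the first: gamma(0) (1 - phi_1^2) = c_0 + phi_1 c_1, so
  gamma(0) = (c_0 + phi_1 c_1) / (1 - phi_1^2) = (3.20592 + (-0.092)(-0.66)) / (1 - (-0.092)^2) = 3.26664 / 0.991536 = 3.294525.
Therefore gamma(0) = 3.2945 (to 4 decimal places).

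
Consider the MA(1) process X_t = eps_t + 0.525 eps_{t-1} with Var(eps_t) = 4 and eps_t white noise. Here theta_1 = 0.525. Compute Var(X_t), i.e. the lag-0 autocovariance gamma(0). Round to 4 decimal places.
\gamma(0) = 5.1025

For an MA(q) process X_t = eps_t + sum_i theta_i eps_{t-i} with
Var(eps_t) = sigma^2, the variance is
  gamma(0) = sigma^2 * (1 + sum_i theta_i^2).
  sum_i theta_i^2 = (0.525)^2 = 0.275625.
  gamma(0) = 4 * (1 + 0.275625) = 4 * 1.275625 = 5.1025.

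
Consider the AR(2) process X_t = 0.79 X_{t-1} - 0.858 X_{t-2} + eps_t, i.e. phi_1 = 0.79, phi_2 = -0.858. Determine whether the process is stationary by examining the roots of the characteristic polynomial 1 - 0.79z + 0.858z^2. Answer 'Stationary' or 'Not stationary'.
\text{Stationary}

The AR(p) characteristic polynomial is P(z) = 1 - 0.79z + 0.858z^2.
Stationarity requires all roots to lie outside the unit circle, i.e. |z| > 1 for every root.
Set 1 + (-0.79) z + (0.858) z^2 = 0, i.e. a z^2 + b z + c = 0 with a = 0.858, b = -0.79, c = 1.
Discriminant D = b^2 - 4ac = (-0.79)^2 - 4*(0.858)*1 = 0.6241 - (3.432) = -2.8079.
D < 0, so the roots are the complex-conjugate pair z = (-b +/- i sqrt(-D)) / (2a) = 0.4604 +/- 0.9765i.
For a conjugate pair |z|^2 = z * conj(z) = (product of roots) = c/a = 1/(0.858) = 1.165501, so |z| = sqrt(1.165501) = 1.0796 for both roots.
Moduli of all roots: 1.0796, 1.0796.
All moduli strictly greater than 1? Yes.
Verdict: Stationary.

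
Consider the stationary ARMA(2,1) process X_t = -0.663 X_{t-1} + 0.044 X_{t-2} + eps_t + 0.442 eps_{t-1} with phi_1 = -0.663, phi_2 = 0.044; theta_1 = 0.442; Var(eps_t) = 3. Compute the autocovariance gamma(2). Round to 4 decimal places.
\gamma(2) = 0.7793

Multiply the model equation by X_{t-k} and take expectations. With theta_0 = psi_0 = 1 and psi_j the MA(infinity) weights, this gives
  gamma(k) - sum_i phi_i gamma(k-i) = c_k,
  c_k = sigma^2 * sum_{j=k..q} theta_j psi_{j-k}   (c_k = 0 for k > q),
using gamma(-m) = gamma(m).
psi-weights needed (psi_j = theta_j + sum_i phi_i psi_{j-i}):
  psi_1 = theta_1 + phi_1 = 0.442 + (-0.663) = -0.221
Right-hand sides:
  c_0 = sigma^2 (1 + theta_1 psi_1) = 3 * (1 + (0.442)(-0.221)) = 3 * 0.902318 = 2.706954
  c_1 = sigma^2 theta_1 = 3 * (0.442) = 1.326
  c_2 = 0
Equations for k = 0, 1, 2 (AR order 2, c_2 = 0):
  (E0) gamma(0) = phi_1 gamma(1) + phi_2 gamma(2) + c_0
  (E1) gamma(1) = phi_1 gamma(0) + phi_2 gamma(1) + c_1
  (E2) gamma(2) = phi_1 gamma(1) + phi_2 gamma(0)
From (E1): gamma(1) = A gamma(0) + B with
  A = phi_1 / (1 - phi_2) = -0.663 / 0.956 = -0.693515,   B = c_1 / (1 - phi_2) = 1.326 / 0.956 = 1.387029.
Insert (E2) into (E0): gamma(0) (1 - phi_2^2) = phi_1 (1 + phi_2) gamma(1) + c_0.
  phi_1 (1 + phi_2) = (-0.663)(1.044) = -0.692172,   1 - phi_2^2 = 0.998064.
Replace gamma(1) by A gamma(0) + B and collect gamma(0):
  gamma(0) [0.998064 - (-0.692172)(-0.693515)] = (-0.692172)(1.387029) + 2.706954
  gamma(0) * 0.518033 = 1.746891
  gamma(0) = 1.746891 / 0.518033 = 3.372165.
  gamma(1) = A gamma(0) + B = (-0.693515)(3.372165) + (1.387029) = -0.951616.
  gamma(2) = phi_1 gamma(1) + phi_2 gamma(0) = (-0.663)(-0.951616) + (0.044)(3.372165) = 0.779297.
Therefore gamma(2) = 0.7793 (to 4 decimal places).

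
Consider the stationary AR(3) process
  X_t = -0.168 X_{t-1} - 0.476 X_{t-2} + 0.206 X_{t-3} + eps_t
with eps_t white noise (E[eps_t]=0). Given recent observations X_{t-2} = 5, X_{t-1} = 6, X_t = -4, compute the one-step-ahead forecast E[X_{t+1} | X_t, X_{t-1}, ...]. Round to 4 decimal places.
E[X_{t+1} \mid \mathcal F_t] = -1.1540

For an AR(p) model X_t = c + sum_i phi_i X_{t-i} + eps_t, the
one-step-ahead conditional mean is
  E[X_{t+1} | X_t, ...] = c + sum_i phi_i X_{t+1-i}.
Substitute known values:
  E[X_{t+1} | ...] = (-0.168) * (-4) + (-0.476) * (6) + (0.206) * (5)
                   = -1.1540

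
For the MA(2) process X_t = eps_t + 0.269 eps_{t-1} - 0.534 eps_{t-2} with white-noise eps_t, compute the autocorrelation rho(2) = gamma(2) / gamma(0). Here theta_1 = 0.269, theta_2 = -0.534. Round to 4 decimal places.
\rho(2) = -0.3934

For an MA(q) process with theta_0 = 1, the autocovariance is
  gamma(k) = sigma^2 * sum_{i=0..q-k} theta_i * theta_{i+k},
and rho(k) = gamma(k) / gamma(0). Sigma^2 cancels.
  numerator   = (1)*(-0.534) = -0.534.
  denominator = (1)^2 + (0.269)^2 + (-0.534)^2 = 1.357517.
  rho(2) = -0.534 / 1.357517 = -0.3934.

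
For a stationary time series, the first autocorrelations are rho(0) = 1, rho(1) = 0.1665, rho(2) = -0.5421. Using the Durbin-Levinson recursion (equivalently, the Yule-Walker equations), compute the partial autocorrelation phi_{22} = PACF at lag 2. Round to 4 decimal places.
\phi_{22} = -0.5861

The PACF at lag k is phi_{kk}, the last component of the solution
to the Yule-Walker system G_k phi = r_k where
  (G_k)_{ij} = rho(|i - j|), (r_k)_i = rho(i), i,j = 1..k.
Equivalently, Durbin-Levinson gives phi_{kk} iteratively:
  phi_{11} = rho(1)
  phi_{kk} = [rho(k) - sum_{j=1..k-1} phi_{k-1,j} rho(k-j)]
            / [1 - sum_{j=1..k-1} phi_{k-1,j} rho(j)],
  phi_{k,j} = phi_{k-1,j} - phi_{kk} phi_{k-1,k-j},  j = 1..k-1.
Step k = 1:
  phi_11 = rho(1) = 0.1665.
Step k = 2:
  phi_22 = [rho(2) - phi_11 rho(1)] / [1 - phi_11 rho(1)] = [-0.5421 - (0.1665)(0.1665)] / [1 - (0.1665)(0.1665)]
         = -0.56982225 / 0.97227775 = -0.5861.
Therefore phi_{22} = -0.5861.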